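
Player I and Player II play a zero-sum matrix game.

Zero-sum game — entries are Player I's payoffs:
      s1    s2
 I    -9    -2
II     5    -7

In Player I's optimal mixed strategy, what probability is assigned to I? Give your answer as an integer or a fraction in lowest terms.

12/19

Row minima are -9 and -7, so Player I's maximin is -7; column maxima are 5 and -2, so Player II's minimax is -2. These differ, so the equilibrium is in mixed strategies.
Let Player I play I with probability p. Player II is indifferent when −9p + 5(1−p) = −2p − 7(1−p), giving p = 12/19.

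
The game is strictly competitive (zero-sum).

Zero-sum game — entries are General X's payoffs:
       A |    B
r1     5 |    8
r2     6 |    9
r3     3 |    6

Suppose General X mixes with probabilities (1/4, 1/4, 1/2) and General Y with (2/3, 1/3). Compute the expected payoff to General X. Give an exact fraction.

21/4

Against (2/3, 1/3), each row's expected payoff is r1: 6; r2: 7; r3: 4.
Taking the (1/4, 1/4, 1/2)-weighted average: (1/4)·(6) + (1/4)·(7) + (1/2)·(4) = 21/4.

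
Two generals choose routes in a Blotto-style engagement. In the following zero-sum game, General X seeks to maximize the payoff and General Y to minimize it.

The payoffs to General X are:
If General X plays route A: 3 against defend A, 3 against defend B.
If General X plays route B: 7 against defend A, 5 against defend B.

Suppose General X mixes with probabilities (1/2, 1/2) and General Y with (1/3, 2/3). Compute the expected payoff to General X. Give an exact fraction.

13/3

Against (1/3, 2/3), each row's expected payoff is route A: 3; route B: 17/3.
Taking the (1/2, 1/2)-weighted average: (1/2)·(3) + (1/2)·(17/3) = 13/3.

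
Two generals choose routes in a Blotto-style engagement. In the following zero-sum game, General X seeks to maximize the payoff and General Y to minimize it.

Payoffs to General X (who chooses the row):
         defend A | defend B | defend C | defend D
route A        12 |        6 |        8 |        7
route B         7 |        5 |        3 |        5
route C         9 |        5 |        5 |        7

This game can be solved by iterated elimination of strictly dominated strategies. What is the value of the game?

6

Row route B is strictly dominated by row route A (12>7, 6>5, 8>3, 7>5); eliminate route B.
Column defend D is strictly dominated by defend B for General Y (6<7, 5<7); eliminate defend D.
Column defend A is strictly dominated by defend B for General Y (6<12, 5<9); eliminate defend A.
Row route C is strictly dominated by row route A (6>5, 8>5); eliminate route C.
Column defend C is strictly dominated by defend B for General Y (6<8); eliminate defend C.
Only (route A, defend B) remains, with payoff 6.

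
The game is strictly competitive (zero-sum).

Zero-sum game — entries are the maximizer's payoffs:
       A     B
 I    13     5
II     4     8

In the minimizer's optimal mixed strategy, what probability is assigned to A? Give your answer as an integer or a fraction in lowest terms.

1/4

Row minima are 5 and 4, so the maximizer's maximin is 5; column maxima are 13 and 8, so the minimizer's minimax is 8. These differ, so the equilibrium is in mixed strategies.
Let the minimizer play A with probability q. The maximizer is indifferent when 13q + 5(1−q) = 4q + 8(1−q), giving q = 1/4.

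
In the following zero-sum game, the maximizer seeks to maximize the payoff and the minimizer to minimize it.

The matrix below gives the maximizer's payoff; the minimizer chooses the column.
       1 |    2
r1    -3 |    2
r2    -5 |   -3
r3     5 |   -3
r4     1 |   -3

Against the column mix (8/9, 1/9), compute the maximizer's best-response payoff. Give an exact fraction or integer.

37/9

r1: (-3)·(8/9) + (2)·(1/9) = -22/9.
r2: (-5)·(8/9) + (-3)·(1/9) = -43/9.
r3: (5)·(8/9) + (-3)·(1/9) = 37/9.
r4: (1)·(8/9) + (-3)·(1/9) = 5/9.
The best pure response is r3 with expected payoff 37/9.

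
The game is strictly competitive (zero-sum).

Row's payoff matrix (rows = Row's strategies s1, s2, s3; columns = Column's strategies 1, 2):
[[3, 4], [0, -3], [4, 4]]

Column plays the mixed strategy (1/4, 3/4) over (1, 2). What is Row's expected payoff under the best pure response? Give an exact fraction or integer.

s1: (3)·(1/4) + (4)·(3/4) = 15/4.
s2: (0)·(1/4) + (-3)·(3/4) = -9/4.
s3: (4)·(1/4) + (4)·(3/4) = 4.
The best pure response is s3 with expected payoff 4.

4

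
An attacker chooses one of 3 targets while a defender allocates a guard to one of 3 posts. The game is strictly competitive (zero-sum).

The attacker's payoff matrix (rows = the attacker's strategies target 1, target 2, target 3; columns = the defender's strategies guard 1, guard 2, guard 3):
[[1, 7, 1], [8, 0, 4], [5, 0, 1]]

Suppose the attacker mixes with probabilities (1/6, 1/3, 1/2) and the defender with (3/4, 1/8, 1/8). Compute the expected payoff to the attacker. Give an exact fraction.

Against (3/4, 1/8, 1/8), each row's expected payoff is target 1: 7/4; target 2: 13/2; target 3: 31/8.
Taking the (1/6, 1/3, 1/2)-weighted average: (1/6)·(7/4) + (1/3)·(13/2) + (1/2)·(31/8) = 211/48.

211/48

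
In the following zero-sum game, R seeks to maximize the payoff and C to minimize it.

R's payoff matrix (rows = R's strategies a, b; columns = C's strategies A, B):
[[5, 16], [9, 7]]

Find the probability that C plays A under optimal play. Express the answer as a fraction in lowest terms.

Row minima are 5 and 7, so R's maximin is 7; column maxima are 9 and 16, so C's minimax is 9. These differ, so the equilibrium is in mixed strategies.
Let C play A with probability q. R is indifferent when 5q + 16(1−q) = 9q + 7(1−q), giving q = 9/13.

9/13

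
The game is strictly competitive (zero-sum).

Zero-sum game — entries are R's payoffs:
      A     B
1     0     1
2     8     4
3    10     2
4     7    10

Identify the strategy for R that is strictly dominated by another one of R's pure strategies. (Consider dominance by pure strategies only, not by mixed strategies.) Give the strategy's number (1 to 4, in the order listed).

1

Compare 1 with 2: 8 > 0, 4 > 1.
So 2 strictly dominates 1 for R; 1 is strictly dominated.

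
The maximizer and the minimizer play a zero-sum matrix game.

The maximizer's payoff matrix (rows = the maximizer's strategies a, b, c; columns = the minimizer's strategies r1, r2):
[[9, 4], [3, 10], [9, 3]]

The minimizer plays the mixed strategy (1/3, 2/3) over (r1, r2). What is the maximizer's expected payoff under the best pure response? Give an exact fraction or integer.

23/3

a: (9)·(1/3) + (4)·(2/3) = 17/3.
b: (3)·(1/3) + (10)·(2/3) = 23/3.
c: (9)·(1/3) + (3)·(2/3) = 5.
The best pure response is b with expected payoff 23/3.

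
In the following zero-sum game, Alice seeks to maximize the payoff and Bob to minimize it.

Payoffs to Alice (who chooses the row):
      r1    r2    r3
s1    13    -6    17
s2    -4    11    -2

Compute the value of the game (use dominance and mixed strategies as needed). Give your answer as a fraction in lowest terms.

Column r3 is strictly dominated by r1 for Bob (it gives Alice more in every row).
The remaining 2×2 game on (s1, s2) × (r1, r2) has no saddle point. Let Alice play s1 with probability p; indifference gives 13p − 4(1−p) = −6p + 11(1−p), so p = 15/34.
Similarly Bob's optimal q on r1 is 1/2, and the value is 13·(1/2) + (-6)·(1/2) = 7/2.

7/2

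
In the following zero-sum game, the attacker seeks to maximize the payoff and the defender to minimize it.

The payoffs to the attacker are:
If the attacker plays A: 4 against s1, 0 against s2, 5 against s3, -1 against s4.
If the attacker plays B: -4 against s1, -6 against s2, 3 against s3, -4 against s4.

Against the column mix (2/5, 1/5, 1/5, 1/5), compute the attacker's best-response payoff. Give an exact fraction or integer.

12/5

A: (4)·(2/5) + (0)·(1/5) + (5)·(1/5) + (-1)·(1/5) = 12/5.
B: (-4)·(2/5) + (-6)·(1/5) + (3)·(1/5) + (-4)·(1/5) = -3.
The best pure response is A with expected payoff 12/5.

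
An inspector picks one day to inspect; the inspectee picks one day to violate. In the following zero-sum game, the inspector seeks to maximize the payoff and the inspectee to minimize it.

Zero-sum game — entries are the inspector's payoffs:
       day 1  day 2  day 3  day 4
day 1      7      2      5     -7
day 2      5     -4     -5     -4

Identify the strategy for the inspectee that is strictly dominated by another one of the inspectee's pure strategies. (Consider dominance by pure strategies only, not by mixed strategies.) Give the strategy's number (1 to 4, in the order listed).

The inspectee prefers columns that give the inspector less. Compare day 1 with day 2: 2 < 7, -4 < 5.
So day 2 strictly dominates day 1 for the inspectee; day 1 is strictly dominated.

1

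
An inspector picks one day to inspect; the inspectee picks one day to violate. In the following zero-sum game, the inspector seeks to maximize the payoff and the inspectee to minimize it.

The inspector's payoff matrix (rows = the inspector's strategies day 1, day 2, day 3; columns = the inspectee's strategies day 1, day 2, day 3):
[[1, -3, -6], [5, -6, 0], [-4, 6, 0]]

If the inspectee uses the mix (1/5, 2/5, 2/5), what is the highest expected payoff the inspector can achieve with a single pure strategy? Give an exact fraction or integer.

day 1: (1)·(1/5) + (-3)·(2/5) + (-6)·(2/5) = -17/5.
day 2: (5)·(1/5) + (-6)·(2/5) + (0)·(2/5) = -7/5.
day 3: (-4)·(1/5) + (6)·(2/5) + (0)·(2/5) = 8/5.
The best pure response is day 3 with expected payoff 8/5.

8/5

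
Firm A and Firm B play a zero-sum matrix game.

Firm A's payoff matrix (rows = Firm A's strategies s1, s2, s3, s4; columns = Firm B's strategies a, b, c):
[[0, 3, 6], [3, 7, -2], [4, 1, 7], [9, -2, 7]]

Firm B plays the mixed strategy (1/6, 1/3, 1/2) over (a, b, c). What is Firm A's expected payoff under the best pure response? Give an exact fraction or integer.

9/2

s1: (0)·(1/6) + (3)·(1/3) + (6)·(1/2) = 4.
s2: (3)·(1/6) + (7)·(1/3) + (-2)·(1/2) = 11/6.
s3: (4)·(1/6) + (1)·(1/3) + (7)·(1/2) = 9/2.
s4: (9)·(1/6) + (-2)·(1/3) + (7)·(1/2) = 13/3.
The best pure response is s3 with expected payoff 9/2.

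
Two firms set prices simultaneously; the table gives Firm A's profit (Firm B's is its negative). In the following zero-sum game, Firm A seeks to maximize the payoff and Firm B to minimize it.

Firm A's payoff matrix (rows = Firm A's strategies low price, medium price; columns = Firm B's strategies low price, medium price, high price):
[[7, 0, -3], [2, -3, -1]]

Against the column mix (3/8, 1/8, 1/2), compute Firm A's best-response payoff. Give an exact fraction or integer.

low price: (7)·(3/8) + (0)·(1/8) + (-3)·(1/2) = 9/8.
medium price: (2)·(3/8) + (-3)·(1/8) + (-1)·(1/2) = -1/8.
The best pure response is low price with expected payoff 9/8.

9/8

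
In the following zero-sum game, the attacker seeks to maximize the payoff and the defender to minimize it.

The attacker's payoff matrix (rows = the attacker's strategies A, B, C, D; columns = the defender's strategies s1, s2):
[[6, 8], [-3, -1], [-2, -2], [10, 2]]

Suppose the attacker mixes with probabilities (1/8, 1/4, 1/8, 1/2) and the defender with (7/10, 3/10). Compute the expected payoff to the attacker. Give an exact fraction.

Against (7/10, 3/10), each row's expected payoff is A: 33/5; B: -12/5; C: -2; D: 38/5.
Taking the (1/8, 1/4, 1/8, 1/2)-weighted average: (1/8)·(33/5) + (1/4)·(-12/5) + (1/8)·(-2) + (1/2)·(38/5) = 151/40.

151/40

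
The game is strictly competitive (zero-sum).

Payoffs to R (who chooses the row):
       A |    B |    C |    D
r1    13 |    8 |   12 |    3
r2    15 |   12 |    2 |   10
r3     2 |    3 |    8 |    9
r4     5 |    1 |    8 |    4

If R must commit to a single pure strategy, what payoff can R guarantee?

The worst-case payoff for each row is r1: 3, r2: 2, r3: 2, r4: 1.
The best of these is 3.

3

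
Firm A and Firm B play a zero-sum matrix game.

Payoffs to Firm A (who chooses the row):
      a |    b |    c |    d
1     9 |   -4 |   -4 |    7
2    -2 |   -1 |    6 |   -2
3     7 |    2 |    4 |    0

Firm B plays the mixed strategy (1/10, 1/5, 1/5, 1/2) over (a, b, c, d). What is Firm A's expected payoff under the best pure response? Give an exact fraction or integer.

1: (9)·(1/10) + (-4)·(1/5) + (-4)·(1/5) + (7)·(1/2) = 14/5.
2: (-2)·(1/10) + (-1)·(1/5) + (6)·(1/5) + (-2)·(1/2) = -1/5.
3: (7)·(1/10) + (2)·(1/5) + (4)·(1/5) + (0)·(1/2) = 19/10.
The best pure response is 1 with expected payoff 14/5.

14/5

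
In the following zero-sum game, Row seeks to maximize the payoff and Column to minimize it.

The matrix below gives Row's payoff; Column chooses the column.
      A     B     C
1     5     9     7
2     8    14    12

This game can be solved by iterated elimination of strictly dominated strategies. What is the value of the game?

8

Column B is strictly dominated by A for Column (5<9, 8<14); eliminate B.
Row 1 is strictly dominated by row 2 (8>5, 12>7); eliminate 1.
Column C is strictly dominated by A for Column (8<12); eliminate C.
Only (2, A) remains, with payoff 8.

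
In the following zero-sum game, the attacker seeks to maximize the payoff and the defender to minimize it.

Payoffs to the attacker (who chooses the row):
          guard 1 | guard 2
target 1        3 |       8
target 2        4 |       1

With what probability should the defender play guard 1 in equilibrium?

7/8

Row minima are 3 and 1, so the attacker's maximin is 3; column maxima are 4 and 8, so the defender's minimax is 4. These differ, so the equilibrium is in mixed strategies.
Let the defender play guard 1 with probability q. The attacker is indifferent when 3q + 8(1−q) = 4q + (1−q), giving q = 7/8.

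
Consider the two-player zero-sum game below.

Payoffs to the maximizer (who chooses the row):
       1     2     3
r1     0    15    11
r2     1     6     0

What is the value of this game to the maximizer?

Column 2 is strictly dominated by 3 for the minimizer (it gives the maximizer more in every row).
The remaining 2×2 game on (r1, r2) × (1, 3) has no saddle point. Let the maximizer play r1 with probability p; indifference gives (1−p) = 11p, so p = 1/12.
Similarly the minimizer's optimal q on 1 is 11/12, and the value is 0·(11/12) + (11)·(1/12) = 11/12.

11/12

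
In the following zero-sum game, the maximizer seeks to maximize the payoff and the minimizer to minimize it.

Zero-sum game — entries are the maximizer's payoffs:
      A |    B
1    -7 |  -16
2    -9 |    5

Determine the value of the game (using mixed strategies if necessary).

-179/23

Row minima are -16 and -9, so the maximizer's maximin is -9; column maxima are -7 and 5, so the minimizer's minimax is -7. These differ, so the equilibrium is in mixed strategies.
Let the maximizer play 1 with probability p. The minimizer is indifferent when −7p − 9(1−p) = −16p + 5(1−p), giving p = 14/23.
Let the minimizer play A with probability q. The maximizer is indifferent when −7q − 16(1−q) = −9q + 5(1−q), giving q = 21/23.
The value is -7·(21/23) + (-16)·(2/23) = -179/23.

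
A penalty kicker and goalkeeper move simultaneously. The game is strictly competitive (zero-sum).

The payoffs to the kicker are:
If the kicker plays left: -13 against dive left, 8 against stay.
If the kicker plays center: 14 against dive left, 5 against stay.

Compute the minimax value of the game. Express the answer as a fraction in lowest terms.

Row minima are -13 and 5, so the kicker's maximin is 5; column maxima are 14 and 8, so the goalkeeper's minimax is 8. These differ, so the equilibrium is in mixed strategies.
Let the kicker play left with probability p. The goalkeeper is indifferent when −13p + 14(1−p) = 8p + 5(1−p), giving p = 3/10.
Let the goalkeeper play dive left with probability q. The kicker is indifferent when −13q + 8(1−q) = 14q + 5(1−q), giving q = 1/10.
The value is -13·(1/10) + (8)·(9/10) = 59/10.

59/10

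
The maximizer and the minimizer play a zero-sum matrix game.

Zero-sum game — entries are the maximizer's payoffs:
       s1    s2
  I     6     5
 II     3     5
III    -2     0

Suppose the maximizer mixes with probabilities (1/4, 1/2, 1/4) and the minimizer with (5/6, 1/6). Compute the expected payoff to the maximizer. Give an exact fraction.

Against (5/6, 1/6), each row's expected payoff is I: 35/6; II: 10/3; III: -5/3.
Taking the (1/4, 1/2, 1/4)-weighted average: (1/4)·(35/6) + (1/2)·(10/3) + (1/4)·(-5/3) = 65/24.

65/24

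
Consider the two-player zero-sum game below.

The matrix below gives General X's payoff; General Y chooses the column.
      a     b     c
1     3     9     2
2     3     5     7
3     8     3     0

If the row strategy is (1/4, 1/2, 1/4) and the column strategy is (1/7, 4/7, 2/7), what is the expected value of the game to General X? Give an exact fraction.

137/28

Against (1/7, 4/7, 2/7), each row's expected payoff is 1: 43/7; 2: 37/7; 3: 20/7.
Taking the (1/4, 1/2, 1/4)-weighted average: (1/4)·(43/7) + (1/2)·(37/7) + (1/4)·(20/7) = 137/28.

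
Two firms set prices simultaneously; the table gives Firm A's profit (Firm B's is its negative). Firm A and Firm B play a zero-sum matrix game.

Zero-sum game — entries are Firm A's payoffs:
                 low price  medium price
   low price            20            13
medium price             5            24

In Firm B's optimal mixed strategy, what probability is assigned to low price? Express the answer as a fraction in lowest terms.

Row minima are 13 and 5, so Firm A's maximin is 13; column maxima are 20 and 24, so Firm B's minimax is 20. These differ, so the equilibrium is in mixed strategies.
Let Firm B play low price with probability q. Firm A is indifferent when 20q + 13(1−q) = 5q + 24(1−q), giving q = 11/26.

11/26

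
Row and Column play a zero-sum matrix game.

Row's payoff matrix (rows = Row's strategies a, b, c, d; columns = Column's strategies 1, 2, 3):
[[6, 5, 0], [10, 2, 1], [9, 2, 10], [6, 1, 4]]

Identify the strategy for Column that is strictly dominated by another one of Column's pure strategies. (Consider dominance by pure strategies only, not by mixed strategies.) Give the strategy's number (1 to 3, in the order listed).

1

Column prefers columns that give Row less. Compare 1 with 2: 5 < 6, 2 < 10, 2 < 9, 1 < 6.
So 2 strictly dominates 1 for Column; 1 is strictly dominated.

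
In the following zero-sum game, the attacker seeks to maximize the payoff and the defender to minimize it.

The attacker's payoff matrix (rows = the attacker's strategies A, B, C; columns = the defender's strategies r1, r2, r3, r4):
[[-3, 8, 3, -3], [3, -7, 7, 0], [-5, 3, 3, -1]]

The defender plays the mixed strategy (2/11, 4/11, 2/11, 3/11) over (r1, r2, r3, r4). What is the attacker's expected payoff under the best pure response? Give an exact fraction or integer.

23/11

A: (-3)·(2/11) + (8)·(4/11) + (3)·(2/11) + (-3)·(3/11) = 23/11.
B: (3)·(2/11) + (-7)·(4/11) + (7)·(2/11) + (0)·(3/11) = -8/11.
C: (-5)·(2/11) + (3)·(4/11) + (3)·(2/11) + (-1)·(3/11) = 5/11.
The best pure response is A with expected payoff 23/11.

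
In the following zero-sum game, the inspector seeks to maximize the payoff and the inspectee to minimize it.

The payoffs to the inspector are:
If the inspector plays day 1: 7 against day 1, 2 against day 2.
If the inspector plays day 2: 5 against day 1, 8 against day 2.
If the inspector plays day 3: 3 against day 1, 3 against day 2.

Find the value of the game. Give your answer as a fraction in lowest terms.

Row day 3 is strictly dominated by row day 2, so the inspector never plays it.
The remaining 2×2 game on (day 1, day 2) × (day 1, day 2) has no saddle point. Let the inspector play day 1 with probability p; indifference gives 7p + 5(1−p) = 2p + 8(1−p), so p = 3/8.
Similarly the inspectee's optimal q on day 1 is 3/4, and the value is 7·(3/4) + (2)·(1/4) = 23/4.

23/4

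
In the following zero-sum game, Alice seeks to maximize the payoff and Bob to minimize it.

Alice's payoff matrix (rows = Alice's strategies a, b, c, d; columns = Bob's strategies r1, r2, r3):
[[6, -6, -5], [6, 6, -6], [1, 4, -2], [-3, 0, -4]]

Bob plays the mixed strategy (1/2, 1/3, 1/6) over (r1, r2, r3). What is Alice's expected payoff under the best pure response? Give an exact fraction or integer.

4

a: (6)·(1/2) + (-6)·(1/3) + (-5)·(1/6) = 1/6.
b: (6)·(1/2) + (6)·(1/3) + (-6)·(1/6) = 4.
c: (1)·(1/2) + (4)·(1/3) + (-2)·(1/6) = 3/2.
d: (-3)·(1/2) + (0)·(1/3) + (-4)·(1/6) = -13/6.
The best pure response is b with expected payoff 4.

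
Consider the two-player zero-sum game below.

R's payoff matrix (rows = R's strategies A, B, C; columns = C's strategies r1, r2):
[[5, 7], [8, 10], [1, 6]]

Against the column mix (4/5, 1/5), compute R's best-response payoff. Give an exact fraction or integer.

A: (5)·(4/5) + (7)·(1/5) = 27/5.
B: (8)·(4/5) + (10)·(1/5) = 42/5.
C: (1)·(4/5) + (6)·(1/5) = 2.
The best pure response is B with expected payoff 42/5.

42/5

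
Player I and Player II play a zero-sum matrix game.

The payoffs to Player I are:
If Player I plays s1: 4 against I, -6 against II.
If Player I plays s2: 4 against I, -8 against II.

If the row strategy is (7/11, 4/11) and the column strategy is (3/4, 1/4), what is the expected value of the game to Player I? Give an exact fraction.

29/22

Against (3/4, 1/4), each row's expected payoff is s1: 3/2; s2: 1.
Taking the (7/11, 4/11)-weighted average: (7/11)·(3/2) + (4/11)·(1) = 29/22.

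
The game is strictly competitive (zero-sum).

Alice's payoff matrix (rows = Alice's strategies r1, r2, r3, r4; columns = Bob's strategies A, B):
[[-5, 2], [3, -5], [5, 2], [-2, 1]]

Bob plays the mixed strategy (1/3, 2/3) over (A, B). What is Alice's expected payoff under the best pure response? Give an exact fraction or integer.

3

r1: (-5)·(1/3) + (2)·(2/3) = -1/3.
r2: (3)·(1/3) + (-5)·(2/3) = -7/3.
r3: (5)·(1/3) + (2)·(2/3) = 3.
r4: (-2)·(1/3) + (1)·(2/3) = 0.
The best pure response is r3 with expected payoff 3.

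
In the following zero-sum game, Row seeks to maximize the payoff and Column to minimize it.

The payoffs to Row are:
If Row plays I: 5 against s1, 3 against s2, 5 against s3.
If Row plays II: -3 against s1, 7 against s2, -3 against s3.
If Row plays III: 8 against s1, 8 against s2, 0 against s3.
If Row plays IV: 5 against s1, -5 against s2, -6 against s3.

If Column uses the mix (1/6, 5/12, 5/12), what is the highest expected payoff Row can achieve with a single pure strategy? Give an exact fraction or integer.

14/3

I: (5)·(1/6) + (3)·(5/12) + (5)·(5/12) = 25/6.
II: (-3)·(1/6) + (7)·(5/12) + (-3)·(5/12) = 7/6.
III: (8)·(1/6) + (8)·(5/12) + (0)·(5/12) = 14/3.
IV: (5)·(1/6) + (-5)·(5/12) + (-6)·(5/12) = -15/4.
The best pure response is III with expected payoff 14/3.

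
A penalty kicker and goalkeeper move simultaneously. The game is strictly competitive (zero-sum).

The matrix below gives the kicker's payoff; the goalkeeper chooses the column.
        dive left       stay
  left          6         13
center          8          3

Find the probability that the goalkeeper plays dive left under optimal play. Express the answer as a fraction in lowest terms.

Row minima are 6 and 3, so the kicker's maximin is 6; column maxima are 8 and 13, so the goalkeeper's minimax is 8. These differ, so the equilibrium is in mixed strategies.
Let the goalkeeper play dive left with probability q. The kicker is indifferent when 6q + 13(1−q) = 8q + 3(1−q), giving q = 5/6.

5/6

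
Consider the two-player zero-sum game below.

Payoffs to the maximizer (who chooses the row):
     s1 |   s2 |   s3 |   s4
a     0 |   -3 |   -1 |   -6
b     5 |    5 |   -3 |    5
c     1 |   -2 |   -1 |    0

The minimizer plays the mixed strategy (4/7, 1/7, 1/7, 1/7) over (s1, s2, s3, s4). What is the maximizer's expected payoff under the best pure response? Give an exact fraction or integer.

27/7

a: (0)·(4/7) + (-3)·(1/7) + (-1)·(1/7) + (-6)·(1/7) = -10/7.
b: (5)·(4/7) + (5)·(1/7) + (-3)·(1/7) + (5)·(1/7) = 27/7.
c: (1)·(4/7) + (-2)·(1/7) + (-1)·(1/7) + (0)·(1/7) = 1/7.
The best pure response is b with expected payoff 27/7.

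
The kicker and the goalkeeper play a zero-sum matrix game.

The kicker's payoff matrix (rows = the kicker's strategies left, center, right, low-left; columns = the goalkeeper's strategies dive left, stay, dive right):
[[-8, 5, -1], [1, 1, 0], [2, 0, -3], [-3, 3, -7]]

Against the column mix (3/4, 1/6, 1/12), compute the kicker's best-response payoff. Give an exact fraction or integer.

5/4

left: (-8)·(3/4) + (5)·(1/6) + (-1)·(1/12) = -21/4.
center: (1)·(3/4) + (1)·(1/6) + (0)·(1/12) = 11/12.
right: (2)·(3/4) + (0)·(1/6) + (-3)·(1/12) = 5/4.
low-left: (-3)·(3/4) + (3)·(1/6) + (-7)·(1/12) = -7/3.
The best pure response is right with expected payoff 5/4.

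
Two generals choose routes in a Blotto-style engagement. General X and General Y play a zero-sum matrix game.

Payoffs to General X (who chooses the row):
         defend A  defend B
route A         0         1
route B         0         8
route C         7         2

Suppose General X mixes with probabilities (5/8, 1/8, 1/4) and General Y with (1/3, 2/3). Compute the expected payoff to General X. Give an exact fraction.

Against (1/3, 2/3), each row's expected payoff is route A: 2/3; route B: 16/3; route C: 11/3.
Taking the (5/8, 1/8, 1/4)-weighted average: (5/8)·(2/3) + (1/8)·(16/3) + (1/4)·(11/3) = 2.

2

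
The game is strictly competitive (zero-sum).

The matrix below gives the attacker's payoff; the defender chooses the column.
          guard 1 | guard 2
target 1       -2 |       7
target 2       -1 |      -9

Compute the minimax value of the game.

-25/17

Row minima are -2 and -9, so the attacker's maximin is -2; column maxima are -1 and 7, so the defender's minimax is -1. These differ, so the equilibrium is in mixed strategies.
Let the attacker play target 1 with probability p. The defender is indifferent when −2p − (1−p) = 7p − 9(1−p), giving p = 8/17.
Let the defender play guard 1 with probability q. The attacker is indifferent when −2q + 7(1−q) = −q − 9(1−q), giving q = 16/17.
The value is -2·(16/17) + (7)·(1/17) = -25/17.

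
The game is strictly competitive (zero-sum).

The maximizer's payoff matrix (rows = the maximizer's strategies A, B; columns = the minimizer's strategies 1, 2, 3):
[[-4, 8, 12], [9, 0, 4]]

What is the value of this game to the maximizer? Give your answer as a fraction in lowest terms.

24/7

Column 3 is strictly dominated by 2 for the minimizer (it gives the maximizer more in every row).
The remaining 2×2 game on (A, B) × (1, 2) has no saddle point. Let the maximizer play A with probability p; indifference gives −4p + 9(1−p) = 8p, so p = 3/7.
Similarly the minimizer's optimal q on 1 is 8/21, and the value is -4·(8/21) + (8)·(13/21) = 24/7.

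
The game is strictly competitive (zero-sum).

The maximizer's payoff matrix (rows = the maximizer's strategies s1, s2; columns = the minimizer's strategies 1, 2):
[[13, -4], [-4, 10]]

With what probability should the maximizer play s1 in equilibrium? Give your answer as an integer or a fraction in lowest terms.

Row minima are -4 and -4, so the maximizer's maximin is -4; column maxima are 13 and 10, so the minimizer's minimax is 10. These differ, so the equilibrium is in mixed strategies.
Let the maximizer play s1 with probability p. The minimizer is indifferent when 13p − 4(1−p) = −4p + 10(1−p), giving p = 14/31.

14/31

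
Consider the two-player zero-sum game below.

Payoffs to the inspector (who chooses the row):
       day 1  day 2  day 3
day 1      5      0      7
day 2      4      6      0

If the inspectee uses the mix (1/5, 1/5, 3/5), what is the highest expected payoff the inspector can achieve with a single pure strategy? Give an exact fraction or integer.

26/5

day 1: (5)·(1/5) + (0)·(1/5) + (7)·(3/5) = 26/5.
day 2: (4)·(1/5) + (6)·(1/5) + (0)·(3/5) = 2.
The best pure response is day 1 with expected payoff 26/5.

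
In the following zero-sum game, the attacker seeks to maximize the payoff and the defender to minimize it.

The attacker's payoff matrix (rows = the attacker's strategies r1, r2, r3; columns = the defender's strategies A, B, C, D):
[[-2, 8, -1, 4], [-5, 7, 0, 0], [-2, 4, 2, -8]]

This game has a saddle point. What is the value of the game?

Row minima: -2, -5, -8 → the attacker's maximin is -2.
Column maxima: -2, 8, 2, 4 → the defender's minimax is -2.
They coincide at (r1, A), so the value is -2.

-2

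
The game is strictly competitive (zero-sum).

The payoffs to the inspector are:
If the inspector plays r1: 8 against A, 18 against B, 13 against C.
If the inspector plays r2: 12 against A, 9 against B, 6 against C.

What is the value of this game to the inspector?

108/11

Column B is strictly dominated by C for the inspectee (it gives the inspector more in every row).
The remaining 2×2 game on (r1, r2) × (A, C) has no saddle point. Let the inspector play r1 with probability p; indifference gives 8p + 12(1−p) = 13p + 6(1−p), so p = 6/11.
Similarly the inspectee's optimal q on A is 7/11, and the value is 8·(7/11) + (13)·(4/11) = 108/11.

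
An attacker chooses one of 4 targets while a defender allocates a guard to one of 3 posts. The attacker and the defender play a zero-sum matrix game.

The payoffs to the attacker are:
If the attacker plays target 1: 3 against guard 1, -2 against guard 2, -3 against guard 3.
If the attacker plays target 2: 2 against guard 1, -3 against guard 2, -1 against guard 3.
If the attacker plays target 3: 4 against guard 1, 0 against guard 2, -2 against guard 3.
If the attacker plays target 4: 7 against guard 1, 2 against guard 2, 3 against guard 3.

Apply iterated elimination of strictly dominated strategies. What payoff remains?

2

Row target 3 is strictly dominated by row target 4 (7>4, 2>0, 3>-2); eliminate target 3.
Column guard 1 is strictly dominated by guard 2 for the defender (-2<3, -3<2, 2<7); eliminate guard 1.
Row target 1 is strictly dominated by row target 4 (2>-2, 3>-3); eliminate target 1.
Column guard 3 is strictly dominated by guard 2 for the defender (-3<-1, 2<3); eliminate guard 3.
Row target 2 is strictly dominated by row target 4 (2>-3); eliminate target 2.
Only (target 4, guard 2) remains, with payoff 2.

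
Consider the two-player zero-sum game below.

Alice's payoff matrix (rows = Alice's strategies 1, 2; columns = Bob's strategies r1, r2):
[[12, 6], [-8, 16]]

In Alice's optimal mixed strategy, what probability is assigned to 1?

4/5

Row minima are 6 and -8, so Alice's maximin is 6; column maxima are 12 and 16, so Bob's minimax is 12. These differ, so the equilibrium is in mixed strategies.
Let Alice play 1 with probability p. Bob is indifferent when 12p − 8(1−p) = 6p + 16(1−p), giving p = 4/5.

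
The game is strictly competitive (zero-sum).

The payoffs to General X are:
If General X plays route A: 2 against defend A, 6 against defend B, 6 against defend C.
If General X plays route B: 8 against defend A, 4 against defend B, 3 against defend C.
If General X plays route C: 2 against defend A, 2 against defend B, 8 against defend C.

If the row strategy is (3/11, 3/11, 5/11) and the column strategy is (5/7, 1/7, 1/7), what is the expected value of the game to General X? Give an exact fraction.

Against (5/7, 1/7, 1/7), each row's expected payoff is route A: 22/7; route B: 47/7; route C: 20/7.
Taking the (3/11, 3/11, 5/11)-weighted average: (3/11)·(22/7) + (3/11)·(47/7) + (5/11)·(20/7) = 307/77.

307/77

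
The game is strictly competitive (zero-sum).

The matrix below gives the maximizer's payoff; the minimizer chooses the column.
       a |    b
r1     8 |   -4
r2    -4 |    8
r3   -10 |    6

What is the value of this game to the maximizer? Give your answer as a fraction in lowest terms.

Row r3 is strictly dominated by row r2, so the maximizer never plays it.
The remaining 2×2 game on (r1, r2) × (a, b) has no saddle point. Let the maximizer play r1 with probability p; indifference gives 8p − 4(1−p) = −4p + 8(1−p), so p = 1/2.
Similarly the minimizer's optimal q on a is 1/2, and the value is 8·(1/2) + (-4)·(1/2) = 2.

2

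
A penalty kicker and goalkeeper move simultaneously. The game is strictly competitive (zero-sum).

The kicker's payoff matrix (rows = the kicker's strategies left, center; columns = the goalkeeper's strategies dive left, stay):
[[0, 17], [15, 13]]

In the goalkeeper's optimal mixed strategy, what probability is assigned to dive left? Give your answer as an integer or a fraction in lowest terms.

4/19

Row minima are 0 and 13, so the kicker's maximin is 13; column maxima are 15 and 17, so the goalkeeper's minimax is 15. These differ, so the equilibrium is in mixed strategies.
Let the goalkeeper play dive left with probability q. The kicker is indifferent when 17(1−q) = 15q + 13(1−q), giving q = 4/19.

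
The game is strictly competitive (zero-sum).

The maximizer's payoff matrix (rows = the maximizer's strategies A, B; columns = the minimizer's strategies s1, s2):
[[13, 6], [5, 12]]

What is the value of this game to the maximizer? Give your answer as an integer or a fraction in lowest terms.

Row minima are 6 and 5, so the maximizer's maximin is 6; column maxima are 13 and 12, so the minimizer's minimax is 12. These differ, so the equilibrium is in mixed strategies.
Let the maximizer play A with probability p. The minimizer is indifferent when 13p + 5(1−p) = 6p + 12(1−p), giving p = 1/2.
Let the minimizer play s1 with probability q. The maximizer is indifferent when 13q + 6(1−q) = 5q + 12(1−q), giving q = 3/7.
The value is 13·(3/7) + (6)·(4/7) = 9.

9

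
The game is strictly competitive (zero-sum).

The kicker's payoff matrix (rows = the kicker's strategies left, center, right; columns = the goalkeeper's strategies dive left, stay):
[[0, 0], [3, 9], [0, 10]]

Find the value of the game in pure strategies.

3

Row minima: 0, 3, 0 → the kicker's maximin is 3.
Column maxima: 3, 10 → the goalkeeper's minimax is 3.
They coincide at (center, dive left), so the value is 3.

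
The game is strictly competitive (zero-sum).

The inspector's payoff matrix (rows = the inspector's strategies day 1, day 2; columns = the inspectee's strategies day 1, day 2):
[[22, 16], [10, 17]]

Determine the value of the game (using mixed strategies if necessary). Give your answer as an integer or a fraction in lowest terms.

214/13

Row minima are 16 and 10, so the inspector's maximin is 16; column maxima are 22 and 17, so the inspectee's minimax is 17. These differ, so the equilibrium is in mixed strategies.
Let the inspector play day 1 with probability p. The inspectee is indifferent when 22p + 10(1−p) = 16p + 17(1−p), giving p = 7/13.
Let the inspectee play day 1 with probability q. The inspector is indifferent when 22q + 16(1−q) = 10q + 17(1−q), giving q = 1/13.
The value is 22·(1/13) + (16)·(12/13) = 214/13.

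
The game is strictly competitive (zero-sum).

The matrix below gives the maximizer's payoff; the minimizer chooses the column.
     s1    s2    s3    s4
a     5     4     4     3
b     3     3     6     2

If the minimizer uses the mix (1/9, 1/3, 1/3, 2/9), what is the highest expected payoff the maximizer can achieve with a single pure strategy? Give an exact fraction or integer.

a: (5)·(1/9) + (4)·(1/3) + (4)·(1/3) + (3)·(2/9) = 35/9.
b: (3)·(1/9) + (3)·(1/3) + (6)·(1/3) + (2)·(2/9) = 34/9.
The best pure response is a with expected payoff 35/9.

35/9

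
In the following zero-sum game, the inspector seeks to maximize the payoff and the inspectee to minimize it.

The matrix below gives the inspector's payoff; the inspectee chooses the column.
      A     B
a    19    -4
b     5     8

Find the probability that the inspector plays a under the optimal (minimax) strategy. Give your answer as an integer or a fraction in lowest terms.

Row minima are -4 and 5, so the inspector's maximin is 5; column maxima are 19 and 8, so the inspectee's minimax is 8. These differ, so the equilibrium is in mixed strategies.
Let the inspector play a with probability p. The inspectee is indifferent when 19p + 5(1−p) = −4p + 8(1−p), giving p = 3/26.

3/26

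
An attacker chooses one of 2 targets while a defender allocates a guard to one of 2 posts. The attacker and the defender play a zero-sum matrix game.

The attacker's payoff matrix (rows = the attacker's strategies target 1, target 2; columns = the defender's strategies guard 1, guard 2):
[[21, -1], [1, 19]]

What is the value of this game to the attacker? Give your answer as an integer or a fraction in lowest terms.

10

Row minima are -1 and 1, so the attacker's maximin is 1; column maxima are 21 and 19, so the defender's minimax is 19. These differ, so the equilibrium is in mixed strategies.
Let the attacker play target 1 with probability p. The defender is indifferent when 21p + (1−p) = −p + 19(1−p), giving p = 9/20.
Let the defender play guard 1 with probability q. The attacker is indifferent when 21q − (1−q) = q + 19(1−q), giving q = 1/2.
The value is 21·(1/2) + (-1)·(1/2) = 10.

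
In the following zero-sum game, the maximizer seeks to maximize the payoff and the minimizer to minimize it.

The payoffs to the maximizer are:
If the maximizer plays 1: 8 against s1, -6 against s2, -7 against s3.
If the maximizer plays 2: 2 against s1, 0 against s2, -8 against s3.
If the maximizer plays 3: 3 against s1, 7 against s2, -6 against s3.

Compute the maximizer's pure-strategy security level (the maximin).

The worst-case payoff for each row is 1: -7, 2: -8, 3: -6.
The best of these is -6.

-6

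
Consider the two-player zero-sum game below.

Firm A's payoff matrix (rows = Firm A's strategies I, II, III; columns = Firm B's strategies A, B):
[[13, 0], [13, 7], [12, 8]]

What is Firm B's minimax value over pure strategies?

8

The worst case (largest entry) in each column is A: 13, B: 8.
The best (smallest) of these is 8.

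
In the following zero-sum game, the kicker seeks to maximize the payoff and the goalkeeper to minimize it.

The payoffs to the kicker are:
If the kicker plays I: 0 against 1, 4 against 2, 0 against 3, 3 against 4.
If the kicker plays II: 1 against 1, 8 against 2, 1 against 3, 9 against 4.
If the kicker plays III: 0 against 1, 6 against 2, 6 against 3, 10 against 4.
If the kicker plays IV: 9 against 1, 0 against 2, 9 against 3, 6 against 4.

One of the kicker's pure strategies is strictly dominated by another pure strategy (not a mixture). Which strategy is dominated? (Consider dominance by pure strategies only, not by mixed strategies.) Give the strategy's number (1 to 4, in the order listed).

Compare I with II: 1 > 0, 8 > 4, 1 > 0, 9 > 3.
So II strictly dominates I for the kicker; I is strictly dominated.

1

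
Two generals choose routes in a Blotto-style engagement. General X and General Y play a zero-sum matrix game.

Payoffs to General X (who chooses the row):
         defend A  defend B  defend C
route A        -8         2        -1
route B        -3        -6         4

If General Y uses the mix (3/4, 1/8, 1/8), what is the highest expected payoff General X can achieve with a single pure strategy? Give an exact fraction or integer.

route A: (-8)·(3/4) + (2)·(1/8) + (-1)·(1/8) = -47/8.
route B: (-3)·(3/4) + (-6)·(1/8) + (4)·(1/8) = -5/2.
The best pure response is route B with expected payoff -5/2.

-5/2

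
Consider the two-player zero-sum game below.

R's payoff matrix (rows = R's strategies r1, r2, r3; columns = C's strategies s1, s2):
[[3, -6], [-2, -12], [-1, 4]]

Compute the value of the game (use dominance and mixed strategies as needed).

Row r2 is strictly dominated by row r1, so R never plays it.
The remaining 2×2 game on (r1, r3) × (s1, s2) has no saddle point. Let R play r1 with probability p; indifference gives 3p − (1−p) = −6p + 4(1−p), so p = 5/14.
Similarly C's optimal q on s1 is 5/7, and the value is 3·(5/7) + (-6)·(2/7) = 3/7.

3/7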